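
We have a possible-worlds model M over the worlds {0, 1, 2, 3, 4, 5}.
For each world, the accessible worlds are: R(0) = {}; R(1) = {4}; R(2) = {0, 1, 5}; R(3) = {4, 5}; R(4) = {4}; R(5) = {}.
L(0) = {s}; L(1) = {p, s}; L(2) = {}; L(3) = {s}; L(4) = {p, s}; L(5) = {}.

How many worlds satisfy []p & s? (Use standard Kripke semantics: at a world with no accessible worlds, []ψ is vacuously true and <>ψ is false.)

Let φ = []p & s. Evaluate φ at each world:
  0 (successors ∅): φ is true.
  1 (successors {4}): φ is true.
  2 (successors {0, 1, 5}): φ is false.
  3 (successors {4, 5}): φ is false.
  4 (successors {4}): φ is true.
  5 (successors ∅): φ is false.
For instance, at 2:
  At 2: []p is false, s is false, so []p & s is false.
    At 2: []p requires p at every successor {0, 1, 5}.
      p fails at 0, so []p is false at 2.
Satisfying worlds: {0, 1, 4}

3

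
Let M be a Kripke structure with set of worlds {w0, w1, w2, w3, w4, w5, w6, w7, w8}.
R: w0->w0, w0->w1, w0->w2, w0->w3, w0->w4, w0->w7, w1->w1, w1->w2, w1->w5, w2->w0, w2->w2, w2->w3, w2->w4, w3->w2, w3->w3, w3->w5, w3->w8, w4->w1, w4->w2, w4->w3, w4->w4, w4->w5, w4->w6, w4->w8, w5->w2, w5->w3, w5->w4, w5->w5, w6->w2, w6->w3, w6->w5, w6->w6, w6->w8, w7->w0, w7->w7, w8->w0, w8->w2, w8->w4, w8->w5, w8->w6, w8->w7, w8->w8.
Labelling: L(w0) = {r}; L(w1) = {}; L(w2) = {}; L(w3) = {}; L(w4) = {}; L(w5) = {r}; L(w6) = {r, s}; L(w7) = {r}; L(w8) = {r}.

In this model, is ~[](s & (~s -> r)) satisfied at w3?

At w3: [](s & (~s -> r)) is false, so ~[](s & (~s -> r)) is true.
  At w3: [](s & (~s -> r)) requires s & (~s -> r) at every successor {w2, w3, w5, w8}.
    s & (~s -> r) fails at w2, so [](s & (~s -> r)) is false at w3.

Yes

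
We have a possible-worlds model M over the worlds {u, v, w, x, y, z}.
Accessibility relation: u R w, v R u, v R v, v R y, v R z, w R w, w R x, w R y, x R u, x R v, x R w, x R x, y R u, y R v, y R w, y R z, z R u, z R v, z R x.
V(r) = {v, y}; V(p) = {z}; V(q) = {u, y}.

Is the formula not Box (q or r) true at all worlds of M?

Recall that Box ψ holds at a world iff ψ holds at every accessible world, and Dia ψ holds iff ψ holds at some accessible world.
Let φ = not Box (q or r). Evaluate φ at each world:
  u (successors {w}): φ is true.
  v (successors {u, v, y, z}): φ is true.
  w (successors {w, x, y}): φ is true.
  x (successors {u, v, w, x}): φ is true.
  y (successors {u, v, w, z}): φ is true.
  z (successors {u, v, x}): φ is true.
For instance, at u:
  At u: Box (q or r) is false, so not Box (q or r) is true.
    At u: Box (q or r) requires q or r at every successor {w}.
      q or r fails at w, so Box (q or r) is false at u.

Yes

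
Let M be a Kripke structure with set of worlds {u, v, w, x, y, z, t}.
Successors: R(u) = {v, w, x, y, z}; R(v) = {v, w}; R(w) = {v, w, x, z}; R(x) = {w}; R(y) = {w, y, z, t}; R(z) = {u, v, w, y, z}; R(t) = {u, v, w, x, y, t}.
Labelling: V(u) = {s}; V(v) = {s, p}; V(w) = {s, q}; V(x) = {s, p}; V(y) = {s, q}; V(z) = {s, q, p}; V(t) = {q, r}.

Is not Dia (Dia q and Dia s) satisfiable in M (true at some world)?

No

Let φ = not Dia (Dia q and Dia s). Evaluate φ at each world:
  u (successors {v, w, x, y, z}): φ is false.
  v (successors {v, w}): φ is false.
  w (successors {v, w, x, z}): φ is false.
  x (successors {w}): φ is false.
  y (successors {w, y, z, t}): φ is false.
  z (successors {u, v, w, y, z}): φ is false.
  t (successors {u, v, w, x, y, t}): φ is false.
For instance, at y:
  At y: Dia (Dia q and Dia s) is true, so not Dia (Dia q and Dia s) is false.
    At y: Dia (Dia q and Dia s) requires Dia q and Dia s at some successor in {w, y, z, t}.
      Dia q and Dia s holds at w, so Dia (Dia q and Dia s) is true at y.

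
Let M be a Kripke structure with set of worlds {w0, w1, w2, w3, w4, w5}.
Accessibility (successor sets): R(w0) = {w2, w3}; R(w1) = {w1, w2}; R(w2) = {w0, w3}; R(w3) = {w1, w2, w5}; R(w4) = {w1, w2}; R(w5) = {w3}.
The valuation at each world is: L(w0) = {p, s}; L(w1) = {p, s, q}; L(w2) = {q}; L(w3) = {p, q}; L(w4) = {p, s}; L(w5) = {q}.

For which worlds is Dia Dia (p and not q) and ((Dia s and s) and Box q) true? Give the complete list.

w1, w4

Let φ = Dia Dia (p and not q) and ((Dia s and s) and Box q). Evaluate φ at each world:
  w0 (successors {w2, w3}): φ is false.
  w1 (successors {w1, w2}): φ is true.
  w2 (successors {w0, w3}): φ is false.
  w3 (successors {w1, w2, w5}): φ is false.
  w4 (successors {w1, w2}): φ is true.
  w5 (successors {w3}): φ is false.
For instance, at w3:
  At w3: Dia Dia (p and not q) is true, (Dia s and s) and Box q is false, so Dia Dia (p and not q) and ((Dia s and s) and Box q) is false.
    At w3: Dia Dia (p and not q) requires Dia (p and not q) at some successor in {w1, w2, w5}.
      Dia (p and not q) holds at w2, so Dia Dia (p and not q) is true at w3.
    At w3: Dia s and s is false, Box q is true, so (Dia s and s) and Box q is false.
      At w3: Dia s is true, s is false, so Dia s and s is false.
      At w3: Box q requires q at every successor {w1, w2, w5}.
        At w1: q is true.
        At w2: q is true.
        At w5: q is true.
      So Box q is true at w3.
Satisfying worlds: {w1, w4}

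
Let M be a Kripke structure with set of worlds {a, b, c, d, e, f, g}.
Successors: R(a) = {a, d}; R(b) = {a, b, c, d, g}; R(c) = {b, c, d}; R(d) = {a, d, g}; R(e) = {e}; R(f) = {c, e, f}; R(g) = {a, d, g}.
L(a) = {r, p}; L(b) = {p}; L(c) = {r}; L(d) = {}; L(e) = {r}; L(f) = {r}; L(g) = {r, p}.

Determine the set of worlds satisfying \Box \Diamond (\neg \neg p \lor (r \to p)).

Let φ = \Box \Diamond (\neg \neg p \lor (r \to p)). Evaluate φ at each world:
  a (successors {a, d}): φ is true.
  b (successors {a, b, c, d, g}): φ is true.
  c (successors {b, c, d}): φ is true.
  d (successors {a, d, g}): φ is true.
  e (successors {e}): φ is false.
  f (successors {c, e, f}): φ is false.
  g (successors {a, d, g}): φ is true.
For instance, at a:
  At a: \Box \Diamond (\neg \neg p \lor (r \to p)) requires \Diamond (\neg \neg p \lor (r \to p)) at every successor {a, d}.
      At a: \Diamond (\neg \neg p \lor (r \to p)) requires \neg \neg p \lor (r \to p) at some successor in {a, d}.
        \neg \neg p \lor (r \to p) holds at a, so \Diamond (\neg \neg p \lor (r \to p)) is true at a.
      At d: \Diamond (\neg \neg p \lor (r \to p)) requires \neg \neg p \lor (r \to p) at some successor in {a, d, g}.
        \neg \neg p \lor (r \to p) holds at a, so \Diamond (\neg \neg p \lor (r \to p)) is true at d.
  So \Box \Diamond (\neg \neg p \lor (r \to p)) is true at a.
Satisfying worlds: {a, b, c, d, g}

a, b, c, d, g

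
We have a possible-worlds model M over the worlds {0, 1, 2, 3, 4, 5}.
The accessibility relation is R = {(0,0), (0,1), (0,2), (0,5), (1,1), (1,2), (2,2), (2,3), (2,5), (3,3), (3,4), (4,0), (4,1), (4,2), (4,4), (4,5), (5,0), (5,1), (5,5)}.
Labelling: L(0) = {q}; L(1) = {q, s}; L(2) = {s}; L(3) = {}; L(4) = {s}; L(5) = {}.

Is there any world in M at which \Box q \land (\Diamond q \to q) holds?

No

Recall that \Box ψ holds at a world iff ψ holds at every accessible world, and \Diamond ψ holds iff ψ holds at some accessible world.
Let φ = \Box q \land (\Diamond q \to q). Evaluate φ at each world:
  0 (successors {0, 1, 2, 5}): φ is false.
  1 (successors {1, 2}): φ is false.
  2 (successors {2, 3, 5}): φ is false.
  3 (successors {3, 4}): φ is false.
  4 (successors {0, 1, 2, 4, 5}): φ is false.
  5 (successors {0, 1, 5}): φ is false.
For instance, at 1:
  At 1: \Box q is false, \Diamond q \to q is true, so \Box q \land (\Diamond q \to q) is false.
    At 1: \Box q requires q at every successor {1, 2}.
      q fails at 2, so \Box q is false at 1.
    At 1: \Diamond q is true, q is true, so \Diamond q \to q is true.
      At 1: \Diamond q requires q at some successor in {1, 2}.
        q holds at 1, so \Diamond q is true at 1.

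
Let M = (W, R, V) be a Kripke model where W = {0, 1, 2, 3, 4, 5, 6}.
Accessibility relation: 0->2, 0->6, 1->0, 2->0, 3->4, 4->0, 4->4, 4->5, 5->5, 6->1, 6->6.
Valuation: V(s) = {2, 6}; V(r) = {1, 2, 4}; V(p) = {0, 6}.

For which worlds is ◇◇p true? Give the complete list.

Let φ = ◇◇p. Evaluate φ at each world:
  0 (successors {2, 6}): φ is true.
  1 (successors {0}): φ is true.
  2 (successors {0}): φ is true.
  3 (successors {4}): φ is true.
  4 (successors {0, 4, 5}): φ is true.
  5 (successors {5}): φ is false.
  6 (successors {1, 6}): φ is true.
For instance, at 5:
  At 5: ◇◇p requires ◇p at some successor in {5}.
    At 5: ◇p is false.
  So ◇◇p is false at 5.
Satisfying worlds: {0, 1, 2, 3, 4, 6}

0, 1, 2, 3, 4, 6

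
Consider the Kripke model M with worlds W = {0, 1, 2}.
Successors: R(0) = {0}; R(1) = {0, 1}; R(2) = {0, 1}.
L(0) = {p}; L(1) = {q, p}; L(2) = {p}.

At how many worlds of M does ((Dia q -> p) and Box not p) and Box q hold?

0

Let φ = ((Dia q -> p) and Box not p) and Box q. Evaluate φ at each world:
  0 (successors {0}): φ is false.
  1 (successors {0, 1}): φ is false.
  2 (successors {0, 1}): φ is false.
For instance, at 2:
  At 2: (Dia q -> p) and Box not p is false, Box q is false, so ((Dia q -> p) and Box not p) and Box q is false.
    At 2: Dia q -> p is true, Box not p is false, so (Dia q -> p) and Box not p is false.
      At 2: Dia q is true, p is true, so Dia q -> p is true.
      At 2: Box not p requires not p at every successor {0, 1}.
        not p fails at 0, so Box not p is false at 2.
    At 2: Box q requires q at every successor {0, 1}.
      q fails at 0, so Box q is false at 2.
Satisfying worlds: none.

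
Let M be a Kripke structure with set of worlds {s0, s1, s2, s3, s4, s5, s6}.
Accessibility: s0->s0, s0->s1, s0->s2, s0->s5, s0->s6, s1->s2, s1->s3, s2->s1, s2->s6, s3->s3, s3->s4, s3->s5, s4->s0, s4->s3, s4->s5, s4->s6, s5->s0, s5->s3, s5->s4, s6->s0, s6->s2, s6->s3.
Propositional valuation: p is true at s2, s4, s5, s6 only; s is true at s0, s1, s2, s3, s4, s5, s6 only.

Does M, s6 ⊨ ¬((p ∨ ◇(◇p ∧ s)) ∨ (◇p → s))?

At s6: (p ∨ ◇(◇p ∧ s)) ∨ (◇p → s) is true, so ¬((p ∨ ◇(◇p ∧ s)) ∨ (◇p → s)) is false.
  At s6: p ∨ ◇(◇p ∧ s) is true, ◇p → s is true, so (p ∨ ◇(◇p ∧ s)) ∨ (◇p → s) is true.
    At s6: p is true, ◇(◇p ∧ s) is true, so p ∨ ◇(◇p ∧ s) is true.
      At s6: ◇(◇p ∧ s) requires ◇p ∧ s at some successor in {s0, s2, s3}.
        ◇p ∧ s holds at s0, so ◇(◇p ∧ s) is true at s6.
    At s6: ◇p is true, s is true, so ◇p → s is true.
      At s6: ◇p requires p at some successor in {s0, s2, s3}.
        p holds at s2, so ◇p is true at s6.

No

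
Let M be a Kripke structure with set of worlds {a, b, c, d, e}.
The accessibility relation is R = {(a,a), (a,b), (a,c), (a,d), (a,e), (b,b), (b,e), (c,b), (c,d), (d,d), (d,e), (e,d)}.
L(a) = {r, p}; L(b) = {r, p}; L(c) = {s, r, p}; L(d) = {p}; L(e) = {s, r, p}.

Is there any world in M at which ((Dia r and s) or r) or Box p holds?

Yes

Let φ = ((Dia r and s) or r) or Box p. Evaluate φ at each world:
  a (successors {a, b, c, d, e}): φ is true.
  b (successors {b, e}): φ is true.
  c (successors {b, d}): φ is true.
  d (successors {d, e}): φ is true.
  e (successors {d}): φ is true.
Detail at a (witness):
  At a: (Dia r and s) or r is true, Box p is true, so ((Dia r and s) or r) or Box p is true.
    At a: Dia r and s is false, r is true, so (Dia r and s) or r is true.
      At a: Dia r is true, s is false, so Dia r and s is false.
    At a: Box p requires p at every successor {a, b, c, d, e}.
      At a: p is true.
      At b: p is true.
      At c: p is true.
      At d: p is true.
      At e: p is true.
    So Box p is true at a.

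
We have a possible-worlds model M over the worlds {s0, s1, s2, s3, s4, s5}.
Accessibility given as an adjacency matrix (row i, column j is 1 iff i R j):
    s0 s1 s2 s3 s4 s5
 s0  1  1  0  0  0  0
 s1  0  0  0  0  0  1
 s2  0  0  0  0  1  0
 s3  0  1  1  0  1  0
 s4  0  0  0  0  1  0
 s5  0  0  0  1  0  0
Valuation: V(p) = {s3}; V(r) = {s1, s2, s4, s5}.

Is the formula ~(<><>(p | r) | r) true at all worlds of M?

No

Let φ = ~(<><>(p | r) | r). Evaluate φ at each world:
  s0 (successors {s0, s1}): φ is false.
  s1 (successors {s5}): φ is false.
  s2 (successors {s4}): φ is false.
  s3 (successors {s1, s2, s4}): φ is false.
  s4 (successors {s4}): φ is false.
  s5 (successors {s3}): φ is false.
Detail at s0 (counterexample):
  At s0: <><>(p | r) | r is true, so ~(<><>(p | r) | r) is false.
    At s0: <><>(p | r) is true, r is false, so <><>(p | r) | r is true.
      At s0: <><>(p | r) requires <>(p | r) at some successor in {s0, s1}.
        <>(p | r) holds at s0, so <><>(p | r) is true at s0.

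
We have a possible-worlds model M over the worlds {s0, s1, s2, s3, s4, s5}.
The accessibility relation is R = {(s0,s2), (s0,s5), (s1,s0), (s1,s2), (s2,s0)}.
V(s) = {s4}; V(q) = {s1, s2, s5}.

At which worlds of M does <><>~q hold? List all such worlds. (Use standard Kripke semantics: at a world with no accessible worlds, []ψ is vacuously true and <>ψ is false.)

Let φ = <><>~q. Evaluate φ at each world:
  s0 (successors {s2, s5}): φ is true.
  s1 (successors {s0, s2}): φ is true.
  s2 (successors {s0}): φ is false.
  s3 (successors ∅): φ is false.
  s4 (successors ∅): φ is false.
  s5 (successors ∅): φ is false.
For instance, at s1:
  At s1: <><>~q requires <>~q at some successor in {s0, s2}.
    <>~q holds at s2, so <><>~q is true at s1.
      At s2: <>~q requires ~q at some successor in {s0}.
        ~q holds at s0, so <>~q is true at s2.
Satisfying worlds: {s0, s1}

s0, s1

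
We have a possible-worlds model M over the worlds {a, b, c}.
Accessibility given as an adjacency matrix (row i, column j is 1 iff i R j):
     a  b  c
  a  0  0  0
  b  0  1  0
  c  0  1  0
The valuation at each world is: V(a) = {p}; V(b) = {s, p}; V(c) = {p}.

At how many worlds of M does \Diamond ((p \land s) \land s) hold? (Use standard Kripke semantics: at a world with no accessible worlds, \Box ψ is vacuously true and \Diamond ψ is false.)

2

Let φ = \Diamond ((p \land s) \land s). Evaluate φ at each world:
  a (successors ∅): φ is false.
  b (successors {b}): φ is true.
  c (successors {b}): φ is true.
For instance, at c:
  At c: \Diamond ((p \land s) \land s) requires (p \land s) \land s at some successor in {b}.
    (p \land s) \land s holds at b, so \Diamond ((p \land s) \land s) is true at c.
Satisfying worlds: {b, c}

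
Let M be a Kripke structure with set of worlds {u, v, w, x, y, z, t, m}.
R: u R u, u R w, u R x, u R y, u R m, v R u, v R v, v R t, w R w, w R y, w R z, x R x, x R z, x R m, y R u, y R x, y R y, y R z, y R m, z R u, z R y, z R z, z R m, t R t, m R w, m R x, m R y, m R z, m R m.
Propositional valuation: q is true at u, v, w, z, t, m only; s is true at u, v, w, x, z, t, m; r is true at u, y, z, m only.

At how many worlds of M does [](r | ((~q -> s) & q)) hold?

4

Let φ = [](r | ((~q -> s) & q)). Evaluate φ at each world:
  u (successors {u, w, x, y, m}): φ is false.
  v (successors {u, v, t}): φ is true.
  w (successors {w, y, z}): φ is true.
  x (successors {x, z, m}): φ is false.
  y (successors {u, x, y, z, m}): φ is false.
  z (successors {u, y, z, m}): φ is true.
  t (successors {t}): φ is true.
  m (successors {w, x, y, z, m}): φ is false.
For instance, at z:
  At z: [](r | ((~q -> s) & q)) requires r | ((~q -> s) & q) at every successor {u, y, z, m}.
    At u: r | ((~q -> s) & q) is true.
    At y: r | ((~q -> s) & q) is true.
    At z: r | ((~q -> s) & q) is true.
    At m: r | ((~q -> s) & q) is true.
  So [](r | ((~q -> s) & q)) is true at z.
Satisfying worlds: {v, w, z, t}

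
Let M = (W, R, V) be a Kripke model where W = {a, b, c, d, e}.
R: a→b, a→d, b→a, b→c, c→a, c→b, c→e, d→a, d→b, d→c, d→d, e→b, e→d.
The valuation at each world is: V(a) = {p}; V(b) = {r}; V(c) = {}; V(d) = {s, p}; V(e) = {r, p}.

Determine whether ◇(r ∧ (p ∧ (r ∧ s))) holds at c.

No

At c: ◇(r ∧ (p ∧ (r ∧ s))) requires r ∧ (p ∧ (r ∧ s)) at some successor in {a, b, e}.
  At a: r ∧ (p ∧ (r ∧ s)) is false.
  At b: r ∧ (p ∧ (r ∧ s)) is false.
  At e: r ∧ (p ∧ (r ∧ s)) is false.
So ◇(r ∧ (p ∧ (r ∧ s))) is false at c.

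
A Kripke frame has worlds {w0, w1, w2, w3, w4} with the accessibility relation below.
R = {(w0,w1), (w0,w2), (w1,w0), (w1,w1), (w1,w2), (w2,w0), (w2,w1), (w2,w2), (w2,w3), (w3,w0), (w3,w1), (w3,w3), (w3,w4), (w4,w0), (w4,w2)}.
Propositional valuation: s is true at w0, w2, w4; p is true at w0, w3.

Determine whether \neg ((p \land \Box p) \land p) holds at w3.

Yes

At w3: (p \land \Box p) \land p is false, so \neg ((p \land \Box p) \land p) is true.
  At w3: p \land \Box p is false, p is true, so (p \land \Box p) \land p is false.
    At w3: p is true, \Box p is false, so p \land \Box p is false.
      At w3: \Box p requires p at every successor {w0, w1, w3, w4}.
        p fails at w1, so \Box p is false at w3.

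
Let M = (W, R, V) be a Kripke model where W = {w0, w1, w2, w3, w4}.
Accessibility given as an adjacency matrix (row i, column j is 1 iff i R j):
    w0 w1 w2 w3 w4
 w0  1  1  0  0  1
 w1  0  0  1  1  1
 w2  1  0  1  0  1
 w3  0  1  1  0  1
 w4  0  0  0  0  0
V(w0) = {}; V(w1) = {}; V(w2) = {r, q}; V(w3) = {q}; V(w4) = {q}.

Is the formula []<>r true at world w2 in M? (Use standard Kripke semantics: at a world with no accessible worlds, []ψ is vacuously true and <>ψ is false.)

No

At w2: []<>r requires <>r at every successor {w0, w2, w4}.
  <>r fails at w0, so []<>r is false at w2.
    At w0: <>r requires r at some successor in {w0, w1, w4}.
      At w0: r is false.
      At w1: r is false.
      At w4: r is false.
    So <>r is false at w0.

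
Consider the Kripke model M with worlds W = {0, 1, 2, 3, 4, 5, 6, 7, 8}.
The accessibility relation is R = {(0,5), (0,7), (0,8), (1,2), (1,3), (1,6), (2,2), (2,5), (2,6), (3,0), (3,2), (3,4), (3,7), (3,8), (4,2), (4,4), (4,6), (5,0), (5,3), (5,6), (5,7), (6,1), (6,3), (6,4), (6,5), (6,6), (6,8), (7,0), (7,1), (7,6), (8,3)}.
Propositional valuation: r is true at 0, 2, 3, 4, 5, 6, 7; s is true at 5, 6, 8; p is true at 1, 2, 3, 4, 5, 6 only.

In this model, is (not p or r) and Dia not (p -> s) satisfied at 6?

At 6: not p or r is true, Dia not (p -> s) is true, so (not p or r) and Dia not (p -> s) is true.
  At 6: Dia not (p -> s) requires not (p -> s) at some successor in {1, 3, 4, 5, 6, 8}.
    not (p -> s) holds at 1, so Dia not (p -> s) is true at 6.

Yes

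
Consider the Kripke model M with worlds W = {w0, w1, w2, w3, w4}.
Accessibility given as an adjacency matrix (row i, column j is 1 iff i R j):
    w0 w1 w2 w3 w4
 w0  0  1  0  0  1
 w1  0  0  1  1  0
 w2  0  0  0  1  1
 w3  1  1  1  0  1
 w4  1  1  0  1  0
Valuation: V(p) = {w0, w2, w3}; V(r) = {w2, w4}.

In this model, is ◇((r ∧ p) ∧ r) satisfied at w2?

No

At w2: ◇((r ∧ p) ∧ r) requires (r ∧ p) ∧ r at some successor in {w3, w4}.
  At w3: (r ∧ p) ∧ r is false.
  At w4: (r ∧ p) ∧ r is false.
So ◇((r ∧ p) ∧ r) is false at w2.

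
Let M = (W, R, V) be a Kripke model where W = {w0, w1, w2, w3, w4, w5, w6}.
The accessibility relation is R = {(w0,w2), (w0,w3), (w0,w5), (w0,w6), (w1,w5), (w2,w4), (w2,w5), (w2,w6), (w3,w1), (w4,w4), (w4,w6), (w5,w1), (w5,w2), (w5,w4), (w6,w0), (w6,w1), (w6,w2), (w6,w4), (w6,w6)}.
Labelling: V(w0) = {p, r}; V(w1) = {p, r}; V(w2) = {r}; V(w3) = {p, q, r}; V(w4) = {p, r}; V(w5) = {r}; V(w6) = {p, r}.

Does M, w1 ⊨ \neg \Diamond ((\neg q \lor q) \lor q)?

No

At w1: \Diamond ((\neg q \lor q) \lor q) is true, so \neg \Diamond ((\neg q \lor q) \lor q) is false.
  At w1: \Diamond ((\neg q \lor q) \lor q) requires (\neg q \lor q) \lor q at some successor in {w5}.
    (\neg q \lor q) \lor q holds at w5, so \Diamond ((\neg q \lor q) \lor q) is true at w1.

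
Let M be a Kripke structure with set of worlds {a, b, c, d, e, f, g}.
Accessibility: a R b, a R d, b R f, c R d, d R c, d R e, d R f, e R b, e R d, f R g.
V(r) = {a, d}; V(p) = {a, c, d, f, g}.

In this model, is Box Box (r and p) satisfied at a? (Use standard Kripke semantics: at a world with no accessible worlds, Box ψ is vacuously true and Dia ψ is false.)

No

Recall that Box ψ holds at a world iff ψ holds at every accessible world, and Dia ψ holds iff ψ holds at some accessible world.
At a: Box Box (r and p) requires Box (r and p) at every successor {b, d}.
  Box (r and p) fails at b, so Box Box (r and p) is false at a.
    At b: Box (r and p) requires r and p at every successor {f}.
      r and p fails at f, so Box (r and p) is false at b.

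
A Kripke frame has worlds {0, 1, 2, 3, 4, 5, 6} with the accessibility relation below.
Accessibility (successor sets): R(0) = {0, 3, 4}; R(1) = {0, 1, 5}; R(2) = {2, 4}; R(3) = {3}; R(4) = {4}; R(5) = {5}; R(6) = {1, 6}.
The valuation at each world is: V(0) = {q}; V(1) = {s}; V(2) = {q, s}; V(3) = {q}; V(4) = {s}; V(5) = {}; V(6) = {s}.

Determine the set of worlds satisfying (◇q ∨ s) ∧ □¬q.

Let φ = (◇q ∨ s) ∧ □¬q. Evaluate φ at each world:
  0 (successors {0, 3, 4}): φ is false.
  1 (successors {0, 1, 5}): φ is false.
  2 (successors {2, 4}): φ is false.
  3 (successors {3}): φ is false.
  4 (successors {4}): φ is true.
  5 (successors {5}): φ is false.
  6 (successors {1, 6}): φ is true.
For instance, at 3:
  At 3: ◇q ∨ s is true, □¬q is false, so (◇q ∨ s) ∧ □¬q is false.
    At 3: ◇q is true, s is false, so ◇q ∨ s is true.
      At 3: ◇q requires q at some successor in {3}.
        q holds at 3, so ◇q is true at 3.
    At 3: □¬q requires ¬q at every successor {3}.
      ¬q fails at 3, so □¬q is false at 3.
Satisfying worlds: {4, 6}

4, 6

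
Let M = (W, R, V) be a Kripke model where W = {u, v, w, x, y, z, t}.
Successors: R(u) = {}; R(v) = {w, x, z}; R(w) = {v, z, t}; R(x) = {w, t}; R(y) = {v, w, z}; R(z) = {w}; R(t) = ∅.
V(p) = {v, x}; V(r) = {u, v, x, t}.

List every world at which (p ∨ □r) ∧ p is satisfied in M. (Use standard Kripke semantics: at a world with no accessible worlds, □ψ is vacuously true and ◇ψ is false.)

Let φ = (p ∨ □r) ∧ p. Evaluate φ at each world:
  u (successors ∅): φ is false.
  v (successors {w, x, z}): φ is true.
  w (successors {v, z, t}): φ is false.
  x (successors {w, t}): φ is true.
  y (successors {v, w, z}): φ is false.
  z (successors {w}): φ is false.
  t (successors ∅): φ is false.
For instance, at v:
  At v: p ∨ □r is true, p is true, so (p ∨ □r) ∧ p is true.
    At v: p is true, □r is false, so p ∨ □r is true.
      At v: □r requires r at every successor {w, x, z}.
        r fails at w, so □r is false at v.
Satisfying worlds: {v, x}

v, x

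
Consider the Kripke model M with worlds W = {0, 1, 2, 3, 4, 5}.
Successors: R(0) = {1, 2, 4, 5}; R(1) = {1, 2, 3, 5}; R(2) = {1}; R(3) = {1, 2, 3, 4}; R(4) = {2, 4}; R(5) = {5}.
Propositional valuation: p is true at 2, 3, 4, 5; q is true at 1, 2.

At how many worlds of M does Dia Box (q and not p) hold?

Let φ = Dia Box (q and not p). Evaluate φ at each world:
  0 (successors {1, 2, 4, 5}): φ is true.
  1 (successors {1, 2, 3, 5}): φ is true.
  2 (successors {1}): φ is false.
  3 (successors {1, 2, 3, 4}): φ is true.
  4 (successors {2, 4}): φ is true.
  5 (successors {5}): φ is false.
For instance, at 0:
  At 0: Dia Box (q and not p) requires Box (q and not p) at some successor in {1, 2, 4, 5}.
    Box (q and not p) holds at 2, so Dia Box (q and not p) is true at 0.
      At 2: Box (q and not p) requires q and not p at every successor {1}.
        At 1: q and not p is true.
      So Box (q and not p) is true at 2.
Satisfying worlds: {0, 1, 3, 4}

4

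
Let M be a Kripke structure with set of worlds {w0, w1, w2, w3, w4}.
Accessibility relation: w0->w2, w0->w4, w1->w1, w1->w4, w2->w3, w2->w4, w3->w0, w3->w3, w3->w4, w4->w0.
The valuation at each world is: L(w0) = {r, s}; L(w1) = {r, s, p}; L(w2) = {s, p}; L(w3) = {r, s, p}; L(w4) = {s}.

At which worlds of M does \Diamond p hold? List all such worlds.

Let φ = \Diamond p. Evaluate φ at each world:
  w0 (successors {w2, w4}): φ is true.
  w1 (successors {w1, w4}): φ is true.
  w2 (successors {w3, w4}): φ is true.
  w3 (successors {w0, w3, w4}): φ is true.
  w4 (successors {w0}): φ is false.
For instance, at w0:
  At w0: \Diamond p requires p at some successor in {w2, w4}.
    p holds at w2, so \Diamond p is true at w0.
Satisfying worlds: {w0, w1, w2, w3}

w0, w1, w2, w3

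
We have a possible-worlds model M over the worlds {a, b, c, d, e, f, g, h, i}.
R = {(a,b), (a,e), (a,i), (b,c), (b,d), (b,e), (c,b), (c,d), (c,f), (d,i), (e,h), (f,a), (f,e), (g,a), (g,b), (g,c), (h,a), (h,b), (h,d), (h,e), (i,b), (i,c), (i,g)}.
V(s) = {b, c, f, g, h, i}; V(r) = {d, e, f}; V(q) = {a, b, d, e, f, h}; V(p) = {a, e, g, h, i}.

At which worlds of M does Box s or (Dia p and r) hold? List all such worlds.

d, e, f, i

Let φ = Box s or (Dia p and r). Evaluate φ at each world:
  a (successors {b, e, i}): φ is false.
  b (successors {c, d, e}): φ is false.
  c (successors {b, d, f}): φ is false.
  d (successors {i}): φ is true.
  e (successors {h}): φ is true.
  f (successors {a, e}): φ is true.
  g (successors {a, b, c}): φ is false.
  h (successors {a, b, d, e}): φ is false.
  i (successors {b, c, g}): φ is true.
For instance, at i:
  At i: Box s is true, Dia p and r is false, so Box s or (Dia p and r) is true.
    At i: Box s requires s at every successor {b, c, g}.
      At b: s is true.
      At c: s is true.
      At g: s is true.
    So Box s is true at i.
    At i: Dia p is true, r is false, so Dia p and r is false.
      At i: Dia p requires p at some successor in {b, c, g}.
        p holds at g, so Dia p is true at i.
Satisfying worlds: {d, e, f, i}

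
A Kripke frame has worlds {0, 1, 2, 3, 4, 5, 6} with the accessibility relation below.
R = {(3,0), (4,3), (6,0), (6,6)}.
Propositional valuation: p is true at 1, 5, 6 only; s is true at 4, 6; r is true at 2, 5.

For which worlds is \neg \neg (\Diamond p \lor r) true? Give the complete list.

Let φ = \neg \neg (\Diamond p \lor r). Evaluate φ at each world:
  0 (successors ∅): φ is false.
  1 (successors ∅): φ is false.
  2 (successors ∅): φ is true.
  3 (successors {0}): φ is false.
  4 (successors {3}): φ is false.
  5 (successors ∅): φ is true.
  6 (successors {0, 6}): φ is true.
For instance, at 4:
  At 4: \neg (\Diamond p \lor r) is true, so \neg \neg (\Diamond p \lor r) is false.
    At 4: \Diamond p \lor r is false, so \neg (\Diamond p \lor r) is true.
      At 4: \Diamond p is false, r is false, so \Diamond p \lor r is false.
Satisfying worlds: {2, 5, 6}

2, 5, 6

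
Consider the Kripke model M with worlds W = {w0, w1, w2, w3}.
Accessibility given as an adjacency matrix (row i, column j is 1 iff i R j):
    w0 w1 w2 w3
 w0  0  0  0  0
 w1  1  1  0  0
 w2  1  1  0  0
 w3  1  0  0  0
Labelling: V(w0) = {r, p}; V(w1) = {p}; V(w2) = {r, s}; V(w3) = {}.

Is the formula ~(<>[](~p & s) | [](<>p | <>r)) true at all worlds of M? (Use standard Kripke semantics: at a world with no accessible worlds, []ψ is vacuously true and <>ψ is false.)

No

Let φ = ~(<>[](~p & s) | [](<>p | <>r)). Evaluate φ at each world:
  w0 (successors ∅): φ is false.
  w1 (successors {w0, w1}): φ is false.
  w2 (successors {w0, w1}): φ is false.
  w3 (successors {w0}): φ is false.
Detail at w0 (counterexample):
  At w0: <>[](~p & s) | [](<>p | <>r) is true, so ~(<>[](~p & s) | [](<>p | <>r)) is false.
    At w0: <>[](~p & s) is false, [](<>p | <>r) is true, so <>[](~p & s) | [](<>p | <>r) is true.
      At w0: no accessible worlds, so <>[](~p & s) is false.
      At w0: no accessible worlds, so [](<>p | <>r) holds vacuously.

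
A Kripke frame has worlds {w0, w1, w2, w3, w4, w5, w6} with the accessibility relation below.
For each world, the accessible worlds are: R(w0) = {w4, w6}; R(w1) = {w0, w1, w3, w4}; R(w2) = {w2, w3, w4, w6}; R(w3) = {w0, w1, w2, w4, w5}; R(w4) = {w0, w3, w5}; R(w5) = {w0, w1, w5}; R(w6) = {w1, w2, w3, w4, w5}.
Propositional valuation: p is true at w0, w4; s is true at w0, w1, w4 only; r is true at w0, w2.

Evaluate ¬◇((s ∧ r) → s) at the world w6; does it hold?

No

At w6: ◇((s ∧ r) → s) is true, so ¬◇((s ∧ r) → s) is false.
  At w6: ◇((s ∧ r) → s) requires (s ∧ r) → s at some successor in {w1, w2, w3, w4, w5}.
    (s ∧ r) → s holds at w1, so ◇((s ∧ r) → s) is true at w6.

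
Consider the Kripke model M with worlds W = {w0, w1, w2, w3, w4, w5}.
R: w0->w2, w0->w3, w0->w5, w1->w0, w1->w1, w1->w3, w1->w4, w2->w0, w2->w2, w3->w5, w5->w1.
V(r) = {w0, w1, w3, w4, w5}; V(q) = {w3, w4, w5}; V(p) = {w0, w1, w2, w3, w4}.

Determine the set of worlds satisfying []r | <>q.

Let φ = []r | <>q. Evaluate φ at each world:
  w0 (successors {w2, w3, w5}): φ is true.
  w1 (successors {w0, w1, w3, w4}): φ is true.
  w2 (successors {w0, w2}): φ is false.
  w3 (successors {w5}): φ is true.
  w4 (successors ∅): φ is true.
  w5 (successors {w1}): φ is true.
For instance, at w1:
  At w1: []r is true, <>q is true, so []r | <>q is true.
    At w1: []r requires r at every successor {w0, w1, w3, w4}.
      At w0: r is true.
      At w1: r is true.
      At w3: r is true.
      At w4: r is true.
    So []r is true at w1.
    At w1: <>q requires q at some successor in {w0, w1, w3, w4}.
      q holds at w3, so <>q is true at w1.
Satisfying worlds: {w0, w1, w3, w4, w5}

w0, w1, w3, w4, w5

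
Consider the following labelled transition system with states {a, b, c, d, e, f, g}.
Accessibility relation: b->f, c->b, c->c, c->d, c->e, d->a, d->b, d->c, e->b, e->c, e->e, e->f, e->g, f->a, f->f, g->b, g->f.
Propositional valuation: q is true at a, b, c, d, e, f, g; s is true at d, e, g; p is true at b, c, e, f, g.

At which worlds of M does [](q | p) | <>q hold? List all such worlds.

a, b, c, d, e, f, g

Let φ = [](q | p) | <>q. Evaluate φ at each world:
  a (successors ∅): φ is true.
  b (successors {f}): φ is true.
  c (successors {b, c, d, e}): φ is true.
  d (successors {a, b, c}): φ is true.
  e (successors {b, c, e, f, g}): φ is true.
  f (successors {a, f}): φ is true.
  g (successors {b, f}): φ is true.
For instance, at g:
  At g: [](q | p) is true, <>q is true, so [](q | p) | <>q is true.
    At g: [](q | p) requires q | p at every successor {b, f}.
      At b: q | p is true.
      At f: q | p is true.
    So [](q | p) is true at g.
    At g: <>q requires q at some successor in {b, f}.
      q holds at b, so <>q is true at g.
Satisfying worlds: {a, b, c, d, e, f, g}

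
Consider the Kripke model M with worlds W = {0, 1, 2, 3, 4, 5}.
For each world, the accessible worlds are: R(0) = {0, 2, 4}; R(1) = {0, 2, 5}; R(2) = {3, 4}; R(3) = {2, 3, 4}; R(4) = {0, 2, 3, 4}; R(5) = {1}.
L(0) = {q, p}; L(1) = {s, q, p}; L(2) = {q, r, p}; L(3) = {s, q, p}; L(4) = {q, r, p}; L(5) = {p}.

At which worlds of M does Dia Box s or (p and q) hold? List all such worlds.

0, 1, 2, 3, 4

Let φ = Dia Box s or (p and q). Evaluate φ at each world:
  0 (successors {0, 2, 4}): φ is true.
  1 (successors {0, 2, 5}): φ is true.
  2 (successors {3, 4}): φ is true.
  3 (successors {2, 3, 4}): φ is true.
  4 (successors {0, 2, 3, 4}): φ is true.
  5 (successors {1}): φ is false.
For instance, at 1:
  At 1: Dia Box s is true, p and q is true, so Dia Box s or (p and q) is true.
    At 1: Dia Box s requires Box s at some successor in {0, 2, 5}.
      Box s holds at 5, so Dia Box s is true at 1.
Satisfying worlds: {0, 1, 2, 3, 4}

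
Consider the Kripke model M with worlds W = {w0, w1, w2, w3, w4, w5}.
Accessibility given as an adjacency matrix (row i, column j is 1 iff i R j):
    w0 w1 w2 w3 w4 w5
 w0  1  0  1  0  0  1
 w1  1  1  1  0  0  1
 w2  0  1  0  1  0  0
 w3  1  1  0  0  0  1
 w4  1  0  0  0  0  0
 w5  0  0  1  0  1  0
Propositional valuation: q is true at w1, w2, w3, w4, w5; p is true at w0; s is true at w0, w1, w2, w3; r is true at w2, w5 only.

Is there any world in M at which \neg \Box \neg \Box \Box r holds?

No

Recall that \Box ψ holds at a world iff ψ holds at every accessible world, and \Diamond ψ holds iff ψ holds at some accessible world.
Let φ = \neg \Box \neg \Box \Box r. Evaluate φ at each world:
  w0 (successors {w0, w2, w5}): φ is false.
  w1 (successors {w0, w1, w2, w5}): φ is false.
  w2 (successors {w1, w3}): φ is false.
  w3 (successors {w0, w1, w5}): φ is false.
  w4 (successors {w0}): φ is false.
  w5 (successors {w2, w4}): φ is false.
For instance, at w2:
  At w2: \Box \neg \Box \Box r is true, so \neg \Box \neg \Box \Box r is false.
    At w2: \Box \neg \Box \Box r requires \neg \Box \Box r at every successor {w1, w3}.
      At w1: \neg \Box \Box r is true.
      At w3: \neg \Box \Box r is true.
    So \Box \neg \Box \Box r is true at w2.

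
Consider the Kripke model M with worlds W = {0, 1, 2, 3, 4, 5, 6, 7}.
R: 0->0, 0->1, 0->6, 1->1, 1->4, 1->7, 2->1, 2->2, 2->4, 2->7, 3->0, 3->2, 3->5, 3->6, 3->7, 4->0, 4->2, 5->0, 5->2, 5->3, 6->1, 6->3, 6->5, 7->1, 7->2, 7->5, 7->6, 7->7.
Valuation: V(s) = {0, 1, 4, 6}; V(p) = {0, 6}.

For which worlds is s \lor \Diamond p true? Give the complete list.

Recall that \Diamond ψ holds at a world iff ψ holds at some accessible world.
Let φ = s \lor \Diamond p. Evaluate φ at each world:
  0 (successors {0, 1, 6}): φ is true.
  1 (successors {1, 4, 7}): φ is true.
  2 (successors {1, 2, 4, 7}): φ is false.
  3 (successors {0, 2, 5, 6, 7}): φ is true.
  4 (successors {0, 2}): φ is true.
  5 (successors {0, 2, 3}): φ is true.
  6 (successors {1, 3, 5}): φ is true.
  7 (successors {1, 2, 5, 6, 7}): φ is true.
For instance, at 7:
  At 7: s is false, \Diamond p is true, so s \lor \Diamond p is true.
    At 7: \Diamond p requires p at some successor in {1, 2, 5, 6, 7}.
      p holds at 6, so \Diamond p is true at 7.
Satisfying worlds: {0, 1, 3, 4, 5, 6, 7}

0, 1, 3, 4, 5, 6, 7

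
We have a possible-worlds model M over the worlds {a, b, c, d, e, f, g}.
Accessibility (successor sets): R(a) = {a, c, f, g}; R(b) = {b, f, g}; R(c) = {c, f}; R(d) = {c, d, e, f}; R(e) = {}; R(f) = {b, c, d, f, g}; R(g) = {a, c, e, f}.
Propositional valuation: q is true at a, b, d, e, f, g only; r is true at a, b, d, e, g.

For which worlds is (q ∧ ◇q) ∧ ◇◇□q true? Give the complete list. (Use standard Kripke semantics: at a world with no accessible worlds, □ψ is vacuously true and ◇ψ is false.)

a, b, d, f, g

Recall that □ψ holds at a world iff ψ holds at every accessible world, and ◇ψ holds iff ψ holds at some accessible world.
Let φ = (q ∧ ◇q) ∧ ◇◇□q. Evaluate φ at each world:
  a (successors {a, c, f, g}): φ is true.
  b (successors {b, f, g}): φ is true.
  c (successors {c, f}): φ is false.
  d (successors {c, d, e, f}): φ is true.
  e (successors ∅): φ is false.
  f (successors {b, c, d, f, g}): φ is true.
  g (successors {a, c, e, f}): φ is true.
For instance, at c:
  At c: q ∧ ◇q is false, ◇◇□q is true, so (q ∧ ◇q) ∧ ◇◇□q is false.
    At c: q is false, ◇q is true, so q ∧ ◇q is false.
      At c: ◇q requires q at some successor in {c, f}.
        q holds at f, so ◇q is true at c.
    At c: ◇◇□q requires ◇□q at some successor in {c, f}.
      ◇□q holds at f, so ◇◇□q is true at c.
Satisfying worlds: {a, b, d, f, g}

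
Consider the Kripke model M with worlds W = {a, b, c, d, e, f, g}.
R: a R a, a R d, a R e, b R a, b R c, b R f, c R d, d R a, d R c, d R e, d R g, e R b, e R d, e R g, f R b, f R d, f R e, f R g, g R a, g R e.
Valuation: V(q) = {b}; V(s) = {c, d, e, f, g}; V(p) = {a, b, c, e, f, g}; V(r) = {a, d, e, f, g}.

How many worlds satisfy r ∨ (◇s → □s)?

6

Let φ = r ∨ (◇s → □s). Evaluate φ at each world:
  a (successors {a, d, e}): φ is true.
  b (successors {a, c, f}): φ is false.
  c (successors {d}): φ is true.
  d (successors {a, c, e, g}): φ is true.
  e (successors {b, d, g}): φ is true.
  f (successors {b, d, e, g}): φ is true.
  g (successors {a, e}): φ is true.
For instance, at f:
  At f: r is true, ◇s → □s is false, so r ∨ (◇s → □s) is true.
    At f: ◇s is true, □s is false, so ◇s → □s is false.
      At f: ◇s requires s at some successor in {b, d, e, g}.
        s holds at d, so ◇s is true at f.
      At f: □s requires s at every successor {b, d, e, g}.
        s fails at b, so □s is false at f.
Satisfying worlds: {a, c, d, e, f, g}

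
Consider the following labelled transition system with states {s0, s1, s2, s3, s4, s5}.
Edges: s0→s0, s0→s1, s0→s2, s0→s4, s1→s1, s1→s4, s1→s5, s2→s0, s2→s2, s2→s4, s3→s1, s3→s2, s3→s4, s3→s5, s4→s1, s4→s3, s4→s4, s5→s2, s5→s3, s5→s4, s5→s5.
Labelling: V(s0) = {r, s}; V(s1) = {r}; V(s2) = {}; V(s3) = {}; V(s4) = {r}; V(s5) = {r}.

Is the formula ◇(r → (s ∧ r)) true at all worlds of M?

No

Let φ = ◇(r → (s ∧ r)). Evaluate φ at each world:
  s0 (successors {s0, s1, s2, s4}): φ is true.
  s1 (successors {s1, s4, s5}): φ is false.
  s2 (successors {s0, s2, s4}): φ is true.
  s3 (successors {s1, s2, s4, s5}): φ is true.
  s4 (successors {s1, s3, s4}): φ is true.
  s5 (successors {s2, s3, s4, s5}): φ is true.
Detail at s1 (counterexample):
  At s1: ◇(r → (s ∧ r)) requires r → (s ∧ r) at some successor in {s1, s4, s5}.
    At s1: r → (s ∧ r) is false.
    At s4: r → (s ∧ r) is false.
    At s5: r → (s ∧ r) is false.
  So ◇(r → (s ∧ r)) is false at s1.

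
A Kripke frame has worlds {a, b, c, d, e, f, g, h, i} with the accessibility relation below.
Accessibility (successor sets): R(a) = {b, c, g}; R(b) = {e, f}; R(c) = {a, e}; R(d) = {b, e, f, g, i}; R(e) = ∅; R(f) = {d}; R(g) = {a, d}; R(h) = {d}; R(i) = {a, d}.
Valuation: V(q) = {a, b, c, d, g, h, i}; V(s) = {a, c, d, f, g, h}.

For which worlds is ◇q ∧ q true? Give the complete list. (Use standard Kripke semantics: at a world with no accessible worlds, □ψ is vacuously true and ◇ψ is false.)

a, c, d, g, h, i

Let φ = ◇q ∧ q. Evaluate φ at each world:
  a (successors {b, c, g}): φ is true.
  b (successors {e, f}): φ is false.
  c (successors {a, e}): φ is true.
  d (successors {b, e, f, g, i}): φ is true.
  e (successors ∅): φ is false.
  f (successors {d}): φ is false.
  g (successors {a, d}): φ is true.
  h (successors {d}): φ is true.
  i (successors {a, d}): φ is true.
For instance, at g:
  At g: ◇q is true, q is true, so ◇q ∧ q is true.
    At g: ◇q requires q at some successor in {a, d}.
      q holds at a, so ◇q is true at g.
Satisfying worlds: {a, c, d, g, h, i}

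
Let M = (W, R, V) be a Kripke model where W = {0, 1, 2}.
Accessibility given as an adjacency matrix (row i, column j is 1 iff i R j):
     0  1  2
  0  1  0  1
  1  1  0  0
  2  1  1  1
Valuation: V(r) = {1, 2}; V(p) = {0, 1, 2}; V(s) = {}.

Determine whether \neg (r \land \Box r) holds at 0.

Yes

At 0: r \land \Box r is false, so \neg (r \land \Box r) is true.
  At 0: r is false, \Box r is false, so r \land \Box r is false.
    At 0: \Box r requires r at every successor {0, 2}.
      r fails at 0, so \Box r is false at 0.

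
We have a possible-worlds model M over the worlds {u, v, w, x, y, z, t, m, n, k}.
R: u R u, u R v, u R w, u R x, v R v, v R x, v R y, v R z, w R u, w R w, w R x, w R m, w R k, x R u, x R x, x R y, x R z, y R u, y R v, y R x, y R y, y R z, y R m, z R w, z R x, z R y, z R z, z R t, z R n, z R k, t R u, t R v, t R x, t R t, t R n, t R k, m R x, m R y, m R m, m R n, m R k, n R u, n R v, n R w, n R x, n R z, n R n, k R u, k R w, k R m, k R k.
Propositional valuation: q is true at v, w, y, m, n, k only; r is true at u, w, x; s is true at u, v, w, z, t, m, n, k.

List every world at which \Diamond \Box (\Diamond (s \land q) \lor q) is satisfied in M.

Recall that \Box ψ holds at a world iff ψ holds at every accessible world, and \Diamond ψ holds iff ψ holds at some accessible world.
Let φ = \Diamond \Box (\Diamond (s \land q) \lor q). Evaluate φ at each world:
  u (successors {u, v, w, x}): φ is false.
  v (successors {v, x, y, z}): φ is false.
  w (successors {u, w, x, m, k}): φ is true.
  x (successors {u, x, y, z}): φ is false.
  y (successors {u, v, x, y, z, m}): φ is false.
  z (successors {w, x, y, z, t, n, k}): φ is true.
  t (successors {u, v, x, t, n, k}): φ is true.
  m (successors {x, y, m, n, k}): φ is true.
  n (successors {u, v, w, x, z, n}): φ is false.
  k (successors {u, w, m, k}): φ is true.
For instance, at k:
  At k: \Diamond \Box (\Diamond (s \land q) \lor q) requires \Box (\Diamond (s \land q) \lor q) at some successor in {u, w, m, k}.
    \Box (\Diamond (s \land q) \lor q) holds at k, so \Diamond \Box (\Diamond (s \land q) \lor q) is true at k.
      At k: \Box (\Diamond (s \land q) \lor q) requires \Diamond (s \land q) \lor q at every successor {u, w, m, k}.
        At u: \Diamond (s \land q) \lor q is true.
        At w: \Diamond (s \land q) \lor q is true.
        At m: \Diamond (s \land q) \lor q is true.
        At k: \Diamond (s \land q) \lor q is true.
      So \Box (\Diamond (s \land q) \lor q) is true at k.
Satisfying worlds: {w, z, t, m, k}

w, z, t, m, k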